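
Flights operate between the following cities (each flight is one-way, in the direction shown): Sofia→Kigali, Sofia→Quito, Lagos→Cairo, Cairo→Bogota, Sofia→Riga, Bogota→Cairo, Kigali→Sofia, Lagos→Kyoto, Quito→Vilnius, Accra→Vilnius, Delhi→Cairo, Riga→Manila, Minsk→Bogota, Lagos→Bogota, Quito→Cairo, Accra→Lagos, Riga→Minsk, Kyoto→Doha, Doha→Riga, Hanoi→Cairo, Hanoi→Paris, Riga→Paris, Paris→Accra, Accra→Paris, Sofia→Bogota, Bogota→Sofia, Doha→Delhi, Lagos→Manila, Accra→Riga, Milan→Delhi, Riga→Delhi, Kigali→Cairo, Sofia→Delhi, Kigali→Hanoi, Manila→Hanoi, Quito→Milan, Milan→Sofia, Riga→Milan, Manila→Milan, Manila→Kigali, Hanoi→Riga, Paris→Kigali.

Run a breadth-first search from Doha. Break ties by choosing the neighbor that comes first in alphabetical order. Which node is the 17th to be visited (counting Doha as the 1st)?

Kyoto

Visit Doha; enqueue Delhi, Riga → queue [Delhi, Riga]
Visit Delhi; enqueue Cairo → queue [Riga, Cairo]
Visit Riga; enqueue Manila, Milan, Minsk, Paris → queue [Cairo, Manila, Milan, Minsk, Paris]
Visit Cairo; enqueue Bogota → queue [Manila, Milan, Minsk, Paris, Bogota]
Visit Manila; enqueue Hanoi, Kigali → queue [Milan, Minsk, Paris, Bogota, Hanoi, Kigali]
Visit Milan; enqueue Sofia → queue [Minsk, Paris, Bogota, Hanoi, Kigali, Sofia]
Visit Minsk → queue [Paris, Bogota, Hanoi, Kigali, Sofia]
Visit Paris; enqueue Accra → queue [Bogota, Hanoi, Kigali, Sofia, Accra]
Visit Bogota → queue [Hanoi, Kigali, Sofia, Accra]
Visit Hanoi → queue [Kigali, Sofia, Accra]
Visit Kigali → queue [Sofia, Accra]
Visit Sofia; enqueue Quito → queue [Accra, Quito]
Visit Accra; enqueue Lagos, Vilnius → queue [Quito, Lagos, Vilnius]
Visit Quito → queue [Lagos, Vilnius]
Visit Lagos; enqueue Kyoto → queue [Vilnius, Kyoto]
Visit Vilnius → queue [Kyoto]
Visit Kyoto → queue []

Visit order: Doha, Delhi, Riga, Cairo, Manila, Milan, Minsk, Paris, Bogota, Hanoi, Kigali, Sofia, Accra, Quito, Lagos, Vilnius, Kyoto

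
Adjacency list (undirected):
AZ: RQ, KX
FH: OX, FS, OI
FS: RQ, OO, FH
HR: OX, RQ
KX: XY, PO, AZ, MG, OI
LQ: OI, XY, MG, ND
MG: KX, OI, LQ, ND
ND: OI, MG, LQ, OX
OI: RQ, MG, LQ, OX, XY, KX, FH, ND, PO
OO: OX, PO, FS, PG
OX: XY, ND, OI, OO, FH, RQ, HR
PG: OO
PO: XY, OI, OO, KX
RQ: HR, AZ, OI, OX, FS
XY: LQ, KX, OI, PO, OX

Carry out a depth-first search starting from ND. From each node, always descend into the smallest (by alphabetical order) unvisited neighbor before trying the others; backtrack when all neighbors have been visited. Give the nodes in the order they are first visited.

ND → LQ → MG → KX → AZ → RQ → FS → FH → OI → OX → HR → OO → PG → PO → XY

Visit ND
ND → LQ
LQ → MG
MG → KX
KX → AZ
AZ → RQ
RQ → FS
FS → FH
FH → OI
OI → OX
OX → HR
OX → OO
OO → PG
OO → PO
PO → XY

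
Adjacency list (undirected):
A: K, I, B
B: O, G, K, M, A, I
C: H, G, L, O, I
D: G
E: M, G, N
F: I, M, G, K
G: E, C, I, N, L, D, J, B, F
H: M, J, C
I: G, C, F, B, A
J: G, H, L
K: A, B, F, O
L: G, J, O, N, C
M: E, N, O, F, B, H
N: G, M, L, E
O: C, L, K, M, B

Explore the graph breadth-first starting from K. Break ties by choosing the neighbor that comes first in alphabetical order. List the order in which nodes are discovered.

K, A, B, F, O, I, G, M, C, L, D, E, J, N, H

Visit K; enqueue A, B, F, O → queue [A, B, F, O]
Visit A; enqueue I → queue [B, F, O, I]
Visit B; enqueue G, M → queue [F, O, I, G, M]
Visit F → queue [O, I, G, M]
Visit O; enqueue C, L → queue [I, G, M, C, L]
Visit I → queue [G, M, C, L]
Visit G; enqueue D, E, J, N → queue [M, C, L, D, E, J, N]
Visit M; enqueue H → queue [C, L, D, E, J, N, H]
Visit C → queue [L, D, E, J, N, H]
Visit L → queue [D, E, J, N, H]
Visit D → queue [E, J, N, H]
Visit E → queue [J, N, H]
Visit J → queue [N, H]
Visit N → queue [H]
Visit H → queue []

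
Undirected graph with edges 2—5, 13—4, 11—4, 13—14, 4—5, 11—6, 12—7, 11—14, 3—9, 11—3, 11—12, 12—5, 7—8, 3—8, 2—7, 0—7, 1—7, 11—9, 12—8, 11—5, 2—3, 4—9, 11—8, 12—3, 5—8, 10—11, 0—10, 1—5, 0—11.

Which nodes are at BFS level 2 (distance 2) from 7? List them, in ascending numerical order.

3, 5, 10, 11

Level 0: 7
Level 1: 0, 1, 2, 8, 12
Level 2: 3, 5, 10, 11
Level 3: 4, 6, 9, 14
Level 4: 13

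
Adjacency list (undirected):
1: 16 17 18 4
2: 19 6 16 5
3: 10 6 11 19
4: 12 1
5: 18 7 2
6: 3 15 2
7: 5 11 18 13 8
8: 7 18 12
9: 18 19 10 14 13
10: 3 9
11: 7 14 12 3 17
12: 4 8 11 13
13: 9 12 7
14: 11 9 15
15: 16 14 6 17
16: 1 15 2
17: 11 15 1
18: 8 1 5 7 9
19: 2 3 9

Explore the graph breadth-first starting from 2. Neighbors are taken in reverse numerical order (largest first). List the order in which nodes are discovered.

Visit 2; enqueue 19, 16, 6, 5 → queue [19, 16, 6, 5]
Visit 19; enqueue 9, 3 → queue [16, 6, 5, 9, 3]
Visit 16; enqueue 15, 1 → queue [6, 5, 9, 3, 15, 1]
Visit 6 → queue [5, 9, 3, 15, 1]
Visit 5; enqueue 18, 7 → queue [9, 3, 15, 1, 18, 7]
Visit 9; enqueue 14, 13, 10 → queue [3, 15, 1, 18, 7, 14, 13, 10]
Visit 3; enqueue 11 → queue [15, 1, 18, 7, 14, 13, 10, 11]
Visit 15; enqueue 17 → queue [1, 18, 7, 14, 13, 10, 11, 17]
Visit 1; enqueue 4 → queue [18, 7, 14, 13, 10, 11, 17, 4]
Visit 18; enqueue 8 → queue [7, 14, 13, 10, 11, 17, 4, 8]
Visit 7 → queue [14, 13, 10, 11, 17, 4, 8]
Visit 14 → queue [13, 10, 11, 17, 4, 8]
Visit 13; enqueue 12 → queue [10, 11, 17, 4, 8, 12]
Visit 10 → queue [11, 17, 4, 8, 12]
Visit 11 → queue [17, 4, 8, 12]
Visit 17 → queue [4, 8, 12]
Visit 4 → queue [8, 12]
Visit 8 → queue [12]
Visit 12 → queue []

2, 19, 16, 6, 5, 9, 3, 15, 1, 18, 7, 14, 13, 10, 11, 17, 4, 8, 12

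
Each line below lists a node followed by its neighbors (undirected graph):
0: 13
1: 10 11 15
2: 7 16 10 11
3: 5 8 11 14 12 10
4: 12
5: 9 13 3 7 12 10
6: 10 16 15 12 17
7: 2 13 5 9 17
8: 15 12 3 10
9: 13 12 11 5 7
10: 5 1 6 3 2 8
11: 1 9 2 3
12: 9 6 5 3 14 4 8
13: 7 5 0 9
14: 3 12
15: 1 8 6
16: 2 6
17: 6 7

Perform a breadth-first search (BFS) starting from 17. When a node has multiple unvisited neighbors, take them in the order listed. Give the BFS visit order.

17, 6, 7, 10, 16, 15, 12, 2, 13, 5, 9, 1, 3, 8, 14, 4, 11, 0

Visit 17; enqueue 6, 7 → queue [6, 7]
Visit 6; enqueue 10, 16, 15, 12 → queue [7, 10, 16, 15, 12]
Visit 7; enqueue 2, 13, 5, 9 → queue [10, 16, 15, 12, 2, 13, 5, 9]
Visit 10; enqueue 1, 3, 8 → queue [16, 15, 12, 2, 13, 5, 9, 1, 3, 8]
Visit 16 → queue [15, 12, 2, 13, 5, 9, 1, 3, 8]
Visit 15 → queue [12, 2, 13, 5, 9, 1, 3, 8]
Visit 12; enqueue 14, 4 → queue [2, 13, 5, 9, 1, 3, 8, 14, 4]
Visit 2; enqueue 11 → queue [13, 5, 9, 1, 3, 8, 14, 4, 11]
Visit 13; enqueue 0 → queue [5, 9, 1, 3, 8, 14, 4, 11, 0]
Visit 5 → queue [9, 1, 3, 8, 14, 4, 11, 0]
Visit 9 → queue [1, 3, 8, 14, 4, 11, 0]
Visit 1 → queue [3, 8, 14, 4, 11, 0]
Visit 3 → queue [8, 14, 4, 11, 0]
Visit 8 → queue [14, 4, 11, 0]
Visit 14 → queue [4, 11, 0]
Visit 4 → queue [11, 0]
Visit 11 → queue [0]
Visit 0 → queue []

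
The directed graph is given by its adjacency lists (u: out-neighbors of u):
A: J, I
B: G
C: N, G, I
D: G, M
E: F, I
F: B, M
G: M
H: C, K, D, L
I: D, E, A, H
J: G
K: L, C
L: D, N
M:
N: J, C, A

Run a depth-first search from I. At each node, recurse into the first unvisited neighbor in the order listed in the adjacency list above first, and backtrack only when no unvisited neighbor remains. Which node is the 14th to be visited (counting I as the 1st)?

L

Visit I
I → D
D → G
G → M
I → E
E → F
F → B
I → A
A → J
I → H
H → C
C → N
H → K
K → L

Visit order: I, D, G, M, E, F, B, A, J, H, C, N, K, L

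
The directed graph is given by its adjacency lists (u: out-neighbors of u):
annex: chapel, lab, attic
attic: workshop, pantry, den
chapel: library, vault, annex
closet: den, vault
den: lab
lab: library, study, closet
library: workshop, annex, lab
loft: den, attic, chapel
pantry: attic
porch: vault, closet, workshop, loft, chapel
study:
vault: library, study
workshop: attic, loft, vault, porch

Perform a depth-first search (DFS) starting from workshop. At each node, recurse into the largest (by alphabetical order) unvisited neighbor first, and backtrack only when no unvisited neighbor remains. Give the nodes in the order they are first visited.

workshop vault study library lab closet den annex chapel attic pantry porch loft

Visit workshop
workshop → vault
vault → study
vault → library
library → lab
lab → closet
closet → den
library → annex
annex → chapel
annex → attic
attic → pantry
workshop → porch
porch → loft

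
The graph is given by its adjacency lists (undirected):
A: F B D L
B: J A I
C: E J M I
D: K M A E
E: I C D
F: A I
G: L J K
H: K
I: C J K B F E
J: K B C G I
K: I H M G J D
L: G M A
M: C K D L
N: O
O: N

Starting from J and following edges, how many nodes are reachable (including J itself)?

13

BFS from J visits: J, K, I, G, C, B, M, H, D, F, E, L, A
Reachable nodes: 13 of 15 total.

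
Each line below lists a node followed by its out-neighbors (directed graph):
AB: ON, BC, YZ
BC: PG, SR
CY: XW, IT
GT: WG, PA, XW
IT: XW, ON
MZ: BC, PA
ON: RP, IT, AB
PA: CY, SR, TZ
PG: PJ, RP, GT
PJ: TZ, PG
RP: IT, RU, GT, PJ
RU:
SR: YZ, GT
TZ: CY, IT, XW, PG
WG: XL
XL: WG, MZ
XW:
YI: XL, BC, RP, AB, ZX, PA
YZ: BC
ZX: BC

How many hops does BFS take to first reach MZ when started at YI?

2

Level 0: YI
Level 1: AB, BC, PA, RP, XL, ZX
Level 2: CY, GT, IT, MZ, ON, PG, PJ, RU, SR, TZ, WG, YZ
Level 3: XW
MZ first appears at level 2.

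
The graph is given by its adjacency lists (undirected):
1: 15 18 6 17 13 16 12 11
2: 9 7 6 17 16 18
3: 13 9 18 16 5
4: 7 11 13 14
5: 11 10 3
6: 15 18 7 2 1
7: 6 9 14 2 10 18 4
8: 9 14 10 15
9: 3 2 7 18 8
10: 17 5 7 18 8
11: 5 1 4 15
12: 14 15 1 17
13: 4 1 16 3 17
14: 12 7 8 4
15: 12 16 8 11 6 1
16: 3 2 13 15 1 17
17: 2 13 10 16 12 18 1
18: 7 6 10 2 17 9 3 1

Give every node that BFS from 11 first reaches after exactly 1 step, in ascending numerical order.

1, 4, 5, 15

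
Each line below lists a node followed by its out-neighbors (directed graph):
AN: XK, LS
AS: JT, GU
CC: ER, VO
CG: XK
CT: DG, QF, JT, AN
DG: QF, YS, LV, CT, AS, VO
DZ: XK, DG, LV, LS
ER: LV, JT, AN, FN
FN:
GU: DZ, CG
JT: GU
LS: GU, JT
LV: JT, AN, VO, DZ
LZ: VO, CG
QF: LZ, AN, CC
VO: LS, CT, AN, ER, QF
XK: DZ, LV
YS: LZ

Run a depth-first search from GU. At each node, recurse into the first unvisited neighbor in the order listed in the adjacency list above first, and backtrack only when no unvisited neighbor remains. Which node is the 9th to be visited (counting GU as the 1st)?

CT

Visit GU
GU → DZ
DZ → XK
XK → LV
LV → JT
LV → AN
AN → LS
LV → VO
VO → CT
CT → DG
DG → QF
QF → LZ
LZ → CG
QF → CC
CC → ER
ER → FN
DG → YS
DG → AS

Visit order: GU, DZ, XK, LV, JT, AN, LS, VO, CT, DG, QF, LZ, CG, CC, ER, FN, YS, AS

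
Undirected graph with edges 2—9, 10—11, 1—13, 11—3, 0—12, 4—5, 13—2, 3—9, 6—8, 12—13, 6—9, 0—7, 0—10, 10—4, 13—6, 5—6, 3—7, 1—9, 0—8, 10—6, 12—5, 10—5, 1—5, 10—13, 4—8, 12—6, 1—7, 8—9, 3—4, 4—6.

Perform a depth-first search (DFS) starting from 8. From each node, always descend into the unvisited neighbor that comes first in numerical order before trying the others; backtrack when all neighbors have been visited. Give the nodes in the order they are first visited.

Visit 8
8 → 0
0 → 7
7 → 1
1 → 5
5 → 4
4 → 3
3 → 9
9 → 2
2 → 13
13 → 6
6 → 10
10 → 11
6 → 12

8 -> 0 -> 7 -> 1 -> 5 -> 4 -> 3 -> 9 -> 2 -> 13 -> 6 -> 10 -> 11 -> 12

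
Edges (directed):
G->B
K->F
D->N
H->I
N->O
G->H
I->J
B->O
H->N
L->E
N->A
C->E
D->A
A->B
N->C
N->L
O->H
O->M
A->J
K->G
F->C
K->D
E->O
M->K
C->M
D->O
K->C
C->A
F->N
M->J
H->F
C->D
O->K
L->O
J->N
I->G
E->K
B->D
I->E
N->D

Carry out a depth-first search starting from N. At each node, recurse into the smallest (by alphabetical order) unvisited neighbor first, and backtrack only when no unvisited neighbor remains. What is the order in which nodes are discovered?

N, A, B, D, O, H, F, C, E, K, G, M, J, I, L

Visit N
N → A
A → B
B → D
D → O
O → H
H → F
F → C
C → E
E → K
K → G
C → M
M → J
H → I
N → L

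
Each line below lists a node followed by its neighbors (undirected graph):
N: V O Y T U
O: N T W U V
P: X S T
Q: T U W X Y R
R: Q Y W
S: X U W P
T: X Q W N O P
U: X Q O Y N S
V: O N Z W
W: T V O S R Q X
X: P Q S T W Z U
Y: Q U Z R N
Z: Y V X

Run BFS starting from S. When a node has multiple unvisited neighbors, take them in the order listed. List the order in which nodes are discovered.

S, X, U, W, P, Q, T, Z, O, Y, N, V, R

Visit S; enqueue X, U, W, P → queue [X, U, W, P]
Visit X; enqueue Q, T, Z → queue [U, W, P, Q, T, Z]
Visit U; enqueue O, Y, N → queue [W, P, Q, T, Z, O, Y, N]
Visit W; enqueue V, R → queue [P, Q, T, Z, O, Y, N, V, R]
Visit P → queue [Q, T, Z, O, Y, N, V, R]
Visit Q → queue [T, Z, O, Y, N, V, R]
Visit T → queue [Z, O, Y, N, V, R]
Visit Z → queue [O, Y, N, V, R]
Visit O → queue [Y, N, V, R]
Visit Y → queue [N, V, R]
Visit N → queue [V, R]
Visit V → queue [R]
Visit R → queue []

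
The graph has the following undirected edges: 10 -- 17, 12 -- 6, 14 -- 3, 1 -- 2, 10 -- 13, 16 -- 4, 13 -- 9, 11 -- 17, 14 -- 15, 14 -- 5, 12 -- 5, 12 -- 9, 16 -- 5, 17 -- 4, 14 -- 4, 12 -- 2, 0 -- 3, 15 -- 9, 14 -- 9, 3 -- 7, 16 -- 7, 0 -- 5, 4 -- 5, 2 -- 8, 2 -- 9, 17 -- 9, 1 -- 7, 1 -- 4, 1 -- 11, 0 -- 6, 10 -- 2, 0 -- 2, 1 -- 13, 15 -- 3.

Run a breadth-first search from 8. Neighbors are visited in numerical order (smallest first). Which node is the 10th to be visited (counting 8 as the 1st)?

Visit 8; enqueue 2 → queue [2]
Visit 2; enqueue 0, 1, 9, 10, 12 → queue [0, 1, 9, 10, 12]
Visit 0; enqueue 3, 5, 6 → queue [1, 9, 10, 12, 3, 5, 6]
Visit 1; enqueue 4, 7, 11, 13 → queue [9, 10, 12, 3, 5, 6, 4, 7, 11, 13]
Visit 9; enqueue 14, 15, 17 → queue [10, 12, 3, 5, 6, 4, 7, 11, 13, 14, 15, 17]
Visit 10 → queue [12, 3, 5, 6, 4, 7, 11, 13, 14, 15, 17]
Visit 12 → queue [3, 5, 6, 4, 7, 11, 13, 14, 15, 17]
Visit 3 → queue [5, 6, 4, 7, 11, 13, 14, 15, 17]
Visit 5; enqueue 16 → queue [6, 4, 7, 11, 13, 14, 15, 17, 16]
Visit 6 → queue [4, 7, 11, 13, 14, 15, 17, 16]
Visit 4 → queue [7, 11, 13, 14, 15, 17, 16]
Visit 7 → queue [11, 13, 14, 15, 17, 16]
Visit 11 → queue [13, 14, 15, 17, 16]
Visit 13 → queue [14, 15, 17, 16]
Visit 14 → queue [15, 17, 16]
Visit 15 → queue [17, 16]
Visit 17 → queue [16]
Visit 16 → queue []

Visit order: 8, 2, 0, 1, 9, 10, 12, 3, 5, 6, 4, 7, 11, 13, 14, 15, 17, 16

6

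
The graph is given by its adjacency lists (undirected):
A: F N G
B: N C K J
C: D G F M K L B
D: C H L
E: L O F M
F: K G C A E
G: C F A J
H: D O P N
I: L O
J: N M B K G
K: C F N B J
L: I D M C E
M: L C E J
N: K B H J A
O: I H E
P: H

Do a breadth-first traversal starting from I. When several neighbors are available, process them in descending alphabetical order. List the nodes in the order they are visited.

I O L H E M D C P N F J K G B A

Visit I; enqueue O, L → queue [O, L]
Visit O; enqueue H, E → queue [L, H, E]
Visit L; enqueue M, D, C → queue [H, E, M, D, C]
Visit H; enqueue P, N → queue [E, M, D, C, P, N]
Visit E; enqueue F → queue [M, D, C, P, N, F]
Visit M; enqueue J → queue [D, C, P, N, F, J]
Visit D → queue [C, P, N, F, J]
Visit C; enqueue K, G, B → queue [P, N, F, J, K, G, B]
Visit P → queue [N, F, J, K, G, B]
Visit N; enqueue A → queue [F, J, K, G, B, A]
Visit F → queue [J, K, G, B, A]
Visit J → queue [K, G, B, A]
Visit K → queue [G, B, A]
Visit G → queue [B, A]
Visit B → queue [A]
Visit A → queue []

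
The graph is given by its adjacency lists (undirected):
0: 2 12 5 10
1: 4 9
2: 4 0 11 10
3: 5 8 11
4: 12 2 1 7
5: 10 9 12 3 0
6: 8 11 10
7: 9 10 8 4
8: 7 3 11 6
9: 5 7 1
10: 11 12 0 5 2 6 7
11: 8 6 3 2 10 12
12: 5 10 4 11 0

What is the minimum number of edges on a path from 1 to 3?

3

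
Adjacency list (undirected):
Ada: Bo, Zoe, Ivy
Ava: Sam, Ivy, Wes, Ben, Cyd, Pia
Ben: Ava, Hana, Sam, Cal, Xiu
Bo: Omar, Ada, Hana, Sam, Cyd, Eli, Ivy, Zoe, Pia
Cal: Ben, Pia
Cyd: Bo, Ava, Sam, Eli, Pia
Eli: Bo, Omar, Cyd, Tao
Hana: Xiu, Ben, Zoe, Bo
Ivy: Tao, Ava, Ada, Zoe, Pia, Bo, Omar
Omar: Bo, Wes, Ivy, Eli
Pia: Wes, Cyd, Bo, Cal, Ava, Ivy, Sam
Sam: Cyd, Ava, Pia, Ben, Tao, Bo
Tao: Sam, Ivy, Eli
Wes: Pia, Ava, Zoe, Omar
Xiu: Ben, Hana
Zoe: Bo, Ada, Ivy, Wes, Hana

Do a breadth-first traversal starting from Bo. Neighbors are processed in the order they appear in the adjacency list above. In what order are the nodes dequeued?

Bo, Omar, Ada, Hana, Sam, Cyd, Eli, Ivy, Zoe, Pia, Wes, Xiu, Ben, Ava, Tao, Cal

Visit Bo; enqueue Omar, Ada, Hana, Sam, Cyd, Eli, Ivy, Zoe, Pia → queue [Omar, Ada, Hana, Sam, Cyd, Eli, Ivy, Zoe, Pia]
Visit Omar; enqueue Wes → queue [Ada, Hana, Sam, Cyd, Eli, Ivy, Zoe, Pia, Wes]
Visit Ada → queue [Hana, Sam, Cyd, Eli, Ivy, Zoe, Pia, Wes]
Visit Hana; enqueue Xiu, Ben → queue [Sam, Cyd, Eli, Ivy, Zoe, Pia, Wes, Xiu, Ben]
Visit Sam; enqueue Ava, Tao → queue [Cyd, Eli, Ivy, Zoe, Pia, Wes, Xiu, Ben, Ava, Tao]
Visit Cyd → queue [Eli, Ivy, Zoe, Pia, Wes, Xiu, Ben, Ava, Tao]
Visit Eli → queue [Ivy, Zoe, Pia, Wes, Xiu, Ben, Ava, Tao]
Visit Ivy → queue [Zoe, Pia, Wes, Xiu, Ben, Ava, Tao]
Visit Zoe → queue [Pia, Wes, Xiu, Ben, Ava, Tao]
Visit Pia; enqueue Cal → queue [Wes, Xiu, Ben, Ava, Tao, Cal]
Visit Wes → queue [Xiu, Ben, Ava, Tao, Cal]
Visit Xiu → queue [Ben, Ava, Tao, Cal]
Visit Ben → queue [Ava, Tao, Cal]
Visit Ava → queue [Tao, Cal]
Visit Tao → queue [Cal]
Visit Cal → queue []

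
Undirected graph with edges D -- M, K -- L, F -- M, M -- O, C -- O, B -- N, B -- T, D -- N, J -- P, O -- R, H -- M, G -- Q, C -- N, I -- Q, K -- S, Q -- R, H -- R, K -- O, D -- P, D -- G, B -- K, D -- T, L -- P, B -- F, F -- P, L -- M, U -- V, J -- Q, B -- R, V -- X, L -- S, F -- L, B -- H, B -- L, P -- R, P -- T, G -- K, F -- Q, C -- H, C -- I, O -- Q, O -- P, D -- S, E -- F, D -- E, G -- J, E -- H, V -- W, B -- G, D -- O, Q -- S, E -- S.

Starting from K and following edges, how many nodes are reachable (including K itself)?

19

BFS from K visits: K, B, G, L, O, S, F, H, N, R, T, D, J, Q, M, P, C, E, I
Reachable nodes: 19 of 23 total.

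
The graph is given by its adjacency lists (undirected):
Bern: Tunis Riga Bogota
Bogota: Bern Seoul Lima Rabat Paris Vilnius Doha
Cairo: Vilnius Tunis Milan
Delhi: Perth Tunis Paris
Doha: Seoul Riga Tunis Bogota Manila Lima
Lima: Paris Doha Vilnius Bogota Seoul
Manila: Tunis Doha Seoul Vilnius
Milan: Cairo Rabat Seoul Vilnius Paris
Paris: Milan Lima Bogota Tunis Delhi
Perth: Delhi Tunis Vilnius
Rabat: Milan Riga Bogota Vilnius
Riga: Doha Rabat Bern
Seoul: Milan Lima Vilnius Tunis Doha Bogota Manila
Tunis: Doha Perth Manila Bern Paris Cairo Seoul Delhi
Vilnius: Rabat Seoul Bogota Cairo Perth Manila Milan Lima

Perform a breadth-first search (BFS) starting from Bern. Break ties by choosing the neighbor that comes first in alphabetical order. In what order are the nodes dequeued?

Bern → Bogota → Riga → Tunis → Doha → Lima → Paris → Rabat → Seoul → Vilnius → Cairo → Delhi → Manila → Perth → Milan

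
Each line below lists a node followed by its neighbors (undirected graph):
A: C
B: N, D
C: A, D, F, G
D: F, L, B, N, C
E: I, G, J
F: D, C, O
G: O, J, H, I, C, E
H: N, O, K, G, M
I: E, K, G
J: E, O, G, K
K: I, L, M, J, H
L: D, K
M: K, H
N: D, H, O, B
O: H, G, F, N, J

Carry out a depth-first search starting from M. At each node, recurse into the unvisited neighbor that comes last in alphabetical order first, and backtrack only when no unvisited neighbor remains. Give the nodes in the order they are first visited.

M K L D N O J G I E H C F A B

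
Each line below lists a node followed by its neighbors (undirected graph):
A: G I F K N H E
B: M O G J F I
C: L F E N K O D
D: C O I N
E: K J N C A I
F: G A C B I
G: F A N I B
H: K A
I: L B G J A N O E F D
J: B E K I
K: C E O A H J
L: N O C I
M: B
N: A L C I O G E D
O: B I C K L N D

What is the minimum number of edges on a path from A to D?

Level 0: A
Level 1: E, F, G, H, I, K, N
Level 2: B, C, D, J, L, O
Level 3: M
D first appears at level 2.

2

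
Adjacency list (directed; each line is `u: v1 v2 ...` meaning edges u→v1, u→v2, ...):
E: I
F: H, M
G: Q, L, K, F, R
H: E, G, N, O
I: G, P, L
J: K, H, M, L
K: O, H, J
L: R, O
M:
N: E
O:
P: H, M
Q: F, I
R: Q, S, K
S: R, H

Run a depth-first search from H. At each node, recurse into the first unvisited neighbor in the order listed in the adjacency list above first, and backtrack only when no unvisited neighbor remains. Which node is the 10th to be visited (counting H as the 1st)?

S

Visit H
H → E
E → I
I → G
G → Q
Q → F
F → M
G → L
L → R
R → S
R → K
K → O
K → J
I → P
H → N

Visit order: H, E, I, G, Q, F, M, L, R, S, K, O, J, P, N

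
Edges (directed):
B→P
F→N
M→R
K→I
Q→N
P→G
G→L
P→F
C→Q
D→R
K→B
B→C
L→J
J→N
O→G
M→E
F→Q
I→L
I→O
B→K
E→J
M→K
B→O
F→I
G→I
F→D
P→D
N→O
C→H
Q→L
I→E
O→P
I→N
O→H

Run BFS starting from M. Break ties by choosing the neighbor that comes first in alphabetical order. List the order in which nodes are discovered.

M, E, K, R, J, B, I, N, C, O, P, L, H, Q, G, D, F

Visit M; enqueue E, K, R → queue [E, K, R]
Visit E; enqueue J → queue [K, R, J]
Visit K; enqueue B, I → queue [R, J, B, I]
Visit R → queue [J, B, I]
Visit J; enqueue N → queue [B, I, N]
Visit B; enqueue C, O, P → queue [I, N, C, O, P]
Visit I; enqueue L → queue [N, C, O, P, L]
Visit N → queue [C, O, P, L]
Visit C; enqueue H, Q → queue [O, P, L, H, Q]
Visit O; enqueue G → queue [P, L, H, Q, G]
Visit P; enqueue D, F → queue [L, H, Q, G, D, F]
Visit L → queue [H, Q, G, D, F]
Visit H → queue [Q, G, D, F]
Visit Q → queue [G, D, F]
Visit G → queue [D, F]
Visit D → queue [F]
Visit F → queue []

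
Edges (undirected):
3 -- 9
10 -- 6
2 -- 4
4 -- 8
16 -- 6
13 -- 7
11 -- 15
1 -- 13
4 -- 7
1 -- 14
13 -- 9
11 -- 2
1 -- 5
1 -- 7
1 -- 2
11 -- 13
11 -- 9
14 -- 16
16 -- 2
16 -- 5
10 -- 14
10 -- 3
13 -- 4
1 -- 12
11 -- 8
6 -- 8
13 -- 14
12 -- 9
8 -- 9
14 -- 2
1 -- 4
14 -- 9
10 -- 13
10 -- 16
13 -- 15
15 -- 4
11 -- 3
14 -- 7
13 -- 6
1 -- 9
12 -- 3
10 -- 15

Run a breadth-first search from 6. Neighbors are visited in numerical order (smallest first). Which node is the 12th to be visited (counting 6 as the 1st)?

Visit 6; enqueue 8, 10, 13, 16 → queue [8, 10, 13, 16]
Visit 8; enqueue 4, 9, 11 → queue [10, 13, 16, 4, 9, 11]
Visit 10; enqueue 3, 14, 15 → queue [13, 16, 4, 9, 11, 3, 14, 15]
Visit 13; enqueue 1, 7 → queue [16, 4, 9, 11, 3, 14, 15, 1, 7]
Visit 16; enqueue 2, 5 → queue [4, 9, 11, 3, 14, 15, 1, 7, 2, 5]
Visit 4 → queue [9, 11, 3, 14, 15, 1, 7, 2, 5]
Visit 9; enqueue 12 → queue [11, 3, 14, 15, 1, 7, 2, 5, 12]
Visit 11 → queue [3, 14, 15, 1, 7, 2, 5, 12]
Visit 3 → queue [14, 15, 1, 7, 2, 5, 12]
Visit 14 → queue [15, 1, 7, 2, 5, 12]
Visit 15 → queue [1, 7, 2, 5, 12]
Visit 1 → queue [7, 2, 5, 12]
Visit 7 → queue [2, 5, 12]
Visit 2 → queue [5, 12]
Visit 5 → queue [12]
Visit 12 → queue []

Visit order: 6, 8, 10, 13, 16, 4, 9, 11, 3, 14, 15, 1, 7, 2, 5, 12

1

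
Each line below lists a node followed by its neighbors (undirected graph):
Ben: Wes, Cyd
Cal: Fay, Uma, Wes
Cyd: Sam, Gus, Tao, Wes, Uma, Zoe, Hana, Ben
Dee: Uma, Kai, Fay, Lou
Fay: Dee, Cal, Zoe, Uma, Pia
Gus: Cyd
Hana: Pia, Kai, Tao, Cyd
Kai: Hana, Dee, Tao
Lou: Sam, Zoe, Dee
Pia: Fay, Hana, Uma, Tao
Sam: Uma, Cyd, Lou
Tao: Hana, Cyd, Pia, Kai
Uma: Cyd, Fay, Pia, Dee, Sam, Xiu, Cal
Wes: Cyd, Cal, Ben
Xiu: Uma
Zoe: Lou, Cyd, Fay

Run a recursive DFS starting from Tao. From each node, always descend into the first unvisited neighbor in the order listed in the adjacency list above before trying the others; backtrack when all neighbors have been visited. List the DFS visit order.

Visit Tao
Tao → Hana
Hana → Pia
Pia → Fay
Fay → Dee
Dee → Uma
Uma → Cyd
Cyd → Sam
Sam → Lou
Lou → Zoe
Cyd → Gus
Cyd → Wes
Wes → Cal
Wes → Ben
Uma → Xiu
Dee → Kai

Tao Hana Pia Fay Dee Uma Cyd Sam Lou Zoe Gus Wes Cal Ben Xiu Kai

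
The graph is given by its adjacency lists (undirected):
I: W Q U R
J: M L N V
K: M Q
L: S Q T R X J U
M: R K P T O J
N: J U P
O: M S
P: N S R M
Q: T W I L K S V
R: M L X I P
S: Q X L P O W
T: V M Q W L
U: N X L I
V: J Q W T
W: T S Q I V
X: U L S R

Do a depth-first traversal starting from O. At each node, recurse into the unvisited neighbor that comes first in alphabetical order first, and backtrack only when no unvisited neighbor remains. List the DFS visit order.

O, M, J, L, Q, I, R, P, N, U, X, S, W, T, V, K

Visit O
O → M
M → J
J → L
L → Q
Q → I
I → R
R → P
P → N
N → U
U → X
X → S
S → W
W → T
T → V
Q → K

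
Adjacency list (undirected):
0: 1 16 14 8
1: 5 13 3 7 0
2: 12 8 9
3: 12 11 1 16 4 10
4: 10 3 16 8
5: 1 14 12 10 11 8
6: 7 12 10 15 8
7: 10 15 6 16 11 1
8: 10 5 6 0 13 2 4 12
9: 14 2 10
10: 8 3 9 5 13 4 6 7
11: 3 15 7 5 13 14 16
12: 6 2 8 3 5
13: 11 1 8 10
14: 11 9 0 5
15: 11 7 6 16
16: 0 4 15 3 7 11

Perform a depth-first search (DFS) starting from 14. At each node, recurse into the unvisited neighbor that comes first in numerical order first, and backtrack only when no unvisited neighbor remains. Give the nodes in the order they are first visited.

14 → 0 → 1 → 3 → 4 → 8 → 2 → 9 → 10 → 5 → 11 → 7 → 6 → 12 → 15 → 16 → 13

Visit 14
14 → 0
0 → 1
1 → 3
3 → 4
4 → 8
8 → 2
2 → 9
9 → 10
10 → 5
5 → 11
11 → 7
7 → 6
6 → 12
6 → 15
15 → 16
11 → 13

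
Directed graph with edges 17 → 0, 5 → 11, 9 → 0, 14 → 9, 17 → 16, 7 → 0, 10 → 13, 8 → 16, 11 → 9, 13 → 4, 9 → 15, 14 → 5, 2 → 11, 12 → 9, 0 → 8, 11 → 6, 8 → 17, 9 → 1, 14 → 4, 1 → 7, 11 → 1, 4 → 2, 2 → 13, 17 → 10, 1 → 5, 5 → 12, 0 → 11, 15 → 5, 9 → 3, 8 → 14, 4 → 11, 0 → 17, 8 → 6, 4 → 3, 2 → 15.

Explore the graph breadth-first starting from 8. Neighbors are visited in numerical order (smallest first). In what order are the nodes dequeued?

8 -> 6 -> 14 -> 16 -> 17 -> 4 -> 5 -> 9 -> 0 -> 10 -> 2 -> 3 -> 11 -> 12 -> 1 -> 15 -> 13 -> 7

Visit 8; enqueue 6, 14, 16, 17 → queue [6, 14, 16, 17]
Visit 6 → queue [14, 16, 17]
Visit 14; enqueue 4, 5, 9 → queue [16, 17, 4, 5, 9]
Visit 16 → queue [17, 4, 5, 9]
Visit 17; enqueue 0, 10 → queue [4, 5, 9, 0, 10]
Visit 4; enqueue 2, 3, 11 → queue [5, 9, 0, 10, 2, 3, 11]
Visit 5; enqueue 12 → queue [9, 0, 10, 2, 3, 11, 12]
Visit 9; enqueue 1, 15 → queue [0, 10, 2, 3, 11, 12, 1, 15]
Visit 0 → queue [10, 2, 3, 11, 12, 1, 15]
Visit 10; enqueue 13 → queue [2, 3, 11, 12, 1, 15, 13]
Visit 2 → queue [3, 11, 12, 1, 15, 13]
Visit 3 → queue [11, 12, 1, 15, 13]
Visit 11 → queue [12, 1, 15, 13]
Visit 12 → queue [1, 15, 13]
Visit 1; enqueue 7 → queue [15, 13, 7]
Visit 15 → queue [13, 7]
Visit 13 → queue [7]
Visit 7 → queue []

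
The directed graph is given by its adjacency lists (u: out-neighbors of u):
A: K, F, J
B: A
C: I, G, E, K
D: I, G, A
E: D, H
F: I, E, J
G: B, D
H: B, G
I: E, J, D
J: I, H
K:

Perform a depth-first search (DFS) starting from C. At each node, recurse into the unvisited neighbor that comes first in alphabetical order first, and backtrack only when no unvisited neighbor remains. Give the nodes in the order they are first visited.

C, E, D, A, F, I, J, H, B, G, K

Visit C
C → E
E → D
D → A
A → F
F → I
I → J
J → H
H → B
H → G
A → K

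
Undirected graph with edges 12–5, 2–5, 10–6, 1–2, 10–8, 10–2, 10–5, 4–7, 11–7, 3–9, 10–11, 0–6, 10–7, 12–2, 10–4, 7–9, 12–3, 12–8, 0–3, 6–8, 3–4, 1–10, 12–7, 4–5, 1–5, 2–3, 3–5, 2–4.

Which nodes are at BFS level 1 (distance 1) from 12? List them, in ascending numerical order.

Level 0: 12
Level 1: 2, 3, 5, 7, 8
Level 2: 0, 1, 4, 6, 9, 10, 11

2, 3, 5, 7, 8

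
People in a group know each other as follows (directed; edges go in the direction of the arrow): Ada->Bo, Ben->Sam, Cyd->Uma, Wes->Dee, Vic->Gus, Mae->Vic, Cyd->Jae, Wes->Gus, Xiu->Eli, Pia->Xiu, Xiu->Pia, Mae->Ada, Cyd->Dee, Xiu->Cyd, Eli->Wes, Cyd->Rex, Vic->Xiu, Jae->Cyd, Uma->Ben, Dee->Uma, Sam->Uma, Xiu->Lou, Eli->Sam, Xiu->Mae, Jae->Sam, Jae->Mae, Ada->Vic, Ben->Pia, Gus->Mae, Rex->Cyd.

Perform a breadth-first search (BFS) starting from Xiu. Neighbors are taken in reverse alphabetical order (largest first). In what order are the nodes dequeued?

Xiu → Pia → Mae → Lou → Eli → Cyd → Vic → Ada → Wes → Sam → Uma → Rex → Jae → Dee → Gus → Bo → Ben

Visit Xiu; enqueue Pia, Mae, Lou, Eli, Cyd → queue [Pia, Mae, Lou, Eli, Cyd]
Visit Pia → queue [Mae, Lou, Eli, Cyd]
Visit Mae; enqueue Vic, Ada → queue [Lou, Eli, Cyd, Vic, Ada]
Visit Lou → queue [Eli, Cyd, Vic, Ada]
Visit Eli; enqueue Wes, Sam → queue [Cyd, Vic, Ada, Wes, Sam]
Visit Cyd; enqueue Uma, Rex, Jae, Dee → queue [Vic, Ada, Wes, Sam, Uma, Rex, Jae, Dee]
Visit Vic; enqueue Gus → queue [Ada, Wes, Sam, Uma, Rex, Jae, Dee, Gus]
Visit Ada; enqueue Bo → queue [Wes, Sam, Uma, Rex, Jae, Dee, Gus, Bo]
Visit Wes → queue [Sam, Uma, Rex, Jae, Dee, Gus, Bo]
Visit Sam → queue [Uma, Rex, Jae, Dee, Gus, Bo]
Visit Uma; enqueue Ben → queue [Rex, Jae, Dee, Gus, Bo, Ben]
Visit Rex → queue [Jae, Dee, Gus, Bo, Ben]
Visit Jae → queue [Dee, Gus, Bo, Ben]
Visit Dee → queue [Gus, Bo, Ben]
Visit Gus → queue [Bo, Ben]
Visit Bo → queue [Ben]
Visit Ben → queue []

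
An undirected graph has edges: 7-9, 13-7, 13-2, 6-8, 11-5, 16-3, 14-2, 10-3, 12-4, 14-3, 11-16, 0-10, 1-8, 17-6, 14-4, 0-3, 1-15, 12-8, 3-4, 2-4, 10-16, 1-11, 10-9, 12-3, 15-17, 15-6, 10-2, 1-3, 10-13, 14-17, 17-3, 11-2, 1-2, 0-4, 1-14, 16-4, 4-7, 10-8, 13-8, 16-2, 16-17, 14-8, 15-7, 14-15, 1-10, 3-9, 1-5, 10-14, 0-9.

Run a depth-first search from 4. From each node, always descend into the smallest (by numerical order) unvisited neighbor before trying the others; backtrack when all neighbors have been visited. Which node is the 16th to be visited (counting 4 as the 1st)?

11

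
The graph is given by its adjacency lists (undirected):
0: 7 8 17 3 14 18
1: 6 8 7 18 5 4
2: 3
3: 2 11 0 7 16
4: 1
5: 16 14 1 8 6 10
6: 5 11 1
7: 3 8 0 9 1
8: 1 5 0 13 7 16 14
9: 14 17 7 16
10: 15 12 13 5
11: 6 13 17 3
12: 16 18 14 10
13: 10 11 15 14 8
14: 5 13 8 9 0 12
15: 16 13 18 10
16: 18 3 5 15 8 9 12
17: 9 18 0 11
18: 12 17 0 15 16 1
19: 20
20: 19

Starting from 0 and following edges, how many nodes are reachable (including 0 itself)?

19

BFS from 0 visits: 0, 3, 7, 8, 14, 17, 18, 2, 11, 16, 1, 9, 5, 13, 12, 15, 6, 4, 10
Reachable nodes: 19 of 21 total.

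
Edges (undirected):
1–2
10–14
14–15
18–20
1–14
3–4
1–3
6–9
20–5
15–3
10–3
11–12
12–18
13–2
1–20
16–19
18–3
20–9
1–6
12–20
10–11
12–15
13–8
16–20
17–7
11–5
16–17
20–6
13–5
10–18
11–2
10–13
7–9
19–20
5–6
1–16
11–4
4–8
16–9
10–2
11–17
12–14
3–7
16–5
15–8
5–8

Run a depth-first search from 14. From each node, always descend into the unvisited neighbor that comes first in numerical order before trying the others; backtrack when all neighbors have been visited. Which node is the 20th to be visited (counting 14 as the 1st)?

13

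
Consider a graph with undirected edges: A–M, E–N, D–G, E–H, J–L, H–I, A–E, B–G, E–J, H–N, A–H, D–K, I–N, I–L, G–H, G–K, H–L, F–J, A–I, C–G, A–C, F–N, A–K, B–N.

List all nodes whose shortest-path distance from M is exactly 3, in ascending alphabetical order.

Level 0: M
Level 1: A
Level 2: C, E, H, I, K
Level 3: D, G, J, L, N
Level 4: B, F

D, G, J, L, N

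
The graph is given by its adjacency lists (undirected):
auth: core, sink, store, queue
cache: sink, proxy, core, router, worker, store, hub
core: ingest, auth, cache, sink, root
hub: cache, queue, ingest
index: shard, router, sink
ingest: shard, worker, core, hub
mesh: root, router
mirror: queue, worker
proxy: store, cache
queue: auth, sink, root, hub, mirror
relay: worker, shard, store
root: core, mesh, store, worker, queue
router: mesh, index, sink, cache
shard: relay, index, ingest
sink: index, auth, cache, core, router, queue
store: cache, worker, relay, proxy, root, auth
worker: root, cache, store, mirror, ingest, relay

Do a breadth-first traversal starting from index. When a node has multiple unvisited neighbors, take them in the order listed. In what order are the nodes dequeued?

index, shard, router, sink, relay, ingest, mesh, cache, auth, core, queue, worker, store, hub, root, proxy, mirror

Visit index; enqueue shard, router, sink → queue [shard, router, sink]
Visit shard; enqueue relay, ingest → queue [router, sink, relay, ingest]
Visit router; enqueue mesh, cache → queue [sink, relay, ingest, mesh, cache]
Visit sink; enqueue auth, core, queue → queue [relay, ingest, mesh, cache, auth, core, queue]
Visit relay; enqueue worker, store → queue [ingest, mesh, cache, auth, core, queue, worker, store]
Visit ingest; enqueue hub → queue [mesh, cache, auth, core, queue, worker, store, hub]
Visit mesh; enqueue root → queue [cache, auth, core, queue, worker, store, hub, root]
Visit cache; enqueue proxy → queue [auth, core, queue, worker, store, hub, root, proxy]
Visit auth → queue [core, queue, worker, store, hub, root, proxy]
Visit core → queue [queue, worker, store, hub, root, proxy]
Visit queue; enqueue mirror → queue [worker, store, hub, root, proxy, mirror]
Visit worker → queue [store, hub, root, proxy, mirror]
Visit store → queue [hub, root, proxy, mirror]
Visit hub → queue [root, proxy, mirror]
Visit root → queue [proxy, mirror]
Visit proxy → queue [mirror]
Visit mirror → queue []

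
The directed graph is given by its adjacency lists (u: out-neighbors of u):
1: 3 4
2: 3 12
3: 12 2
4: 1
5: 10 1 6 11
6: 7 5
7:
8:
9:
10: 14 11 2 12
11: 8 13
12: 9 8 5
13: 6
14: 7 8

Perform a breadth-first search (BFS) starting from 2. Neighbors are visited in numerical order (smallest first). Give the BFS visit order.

2 3 12 5 8 9 1 6 10 11 4 7 14 13

Visit 2; enqueue 3, 12 → queue [3, 12]
Visit 3 → queue [12]
Visit 12; enqueue 5, 8, 9 → queue [5, 8, 9]
Visit 5; enqueue 1, 6, 10, 11 → queue [8, 9, 1, 6, 10, 11]
Visit 8 → queue [9, 1, 6, 10, 11]
Visit 9 → queue [1, 6, 10, 11]
Visit 1; enqueue 4 → queue [6, 10, 11, 4]
Visit 6; enqueue 7 → queue [10, 11, 4, 7]
Visit 10; enqueue 14 → queue [11, 4, 7, 14]
Visit 11; enqueue 13 → queue [4, 7, 14, 13]
Visit 4 → queue [7, 14, 13]
Visit 7 → queue [14, 13]
Visit 14 → queue [13]
Visit 13 → queue []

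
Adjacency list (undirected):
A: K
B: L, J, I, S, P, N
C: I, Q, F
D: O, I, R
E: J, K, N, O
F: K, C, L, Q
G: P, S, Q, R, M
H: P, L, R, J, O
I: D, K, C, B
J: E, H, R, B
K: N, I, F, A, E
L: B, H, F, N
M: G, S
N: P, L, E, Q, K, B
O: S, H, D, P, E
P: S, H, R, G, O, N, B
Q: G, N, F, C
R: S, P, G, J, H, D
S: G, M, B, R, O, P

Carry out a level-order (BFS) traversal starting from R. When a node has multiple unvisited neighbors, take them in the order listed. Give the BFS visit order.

Visit R; enqueue S, P, G, J, H, D → queue [S, P, G, J, H, D]
Visit S; enqueue M, B, O → queue [P, G, J, H, D, M, B, O]
Visit P; enqueue N → queue [G, J, H, D, M, B, O, N]
Visit G; enqueue Q → queue [J, H, D, M, B, O, N, Q]
Visit J; enqueue E → queue [H, D, M, B, O, N, Q, E]
Visit H; enqueue L → queue [D, M, B, O, N, Q, E, L]
Visit D; enqueue I → queue [M, B, O, N, Q, E, L, I]
Visit M → queue [B, O, N, Q, E, L, I]
Visit B → queue [O, N, Q, E, L, I]
Visit O → queue [N, Q, E, L, I]
Visit N; enqueue K → queue [Q, E, L, I, K]
Visit Q; enqueue F, C → queue [E, L, I, K, F, C]
Visit E → queue [L, I, K, F, C]
Visit L → queue [I, K, F, C]
Visit I → queue [K, F, C]
Visit K; enqueue A → queue [F, C, A]
Visit F → queue [C, A]
Visit C → queue [A]
Visit A → queue []

R -> S -> P -> G -> J -> H -> D -> M -> B -> O -> N -> Q -> E -> L -> I -> K -> F -> C -> A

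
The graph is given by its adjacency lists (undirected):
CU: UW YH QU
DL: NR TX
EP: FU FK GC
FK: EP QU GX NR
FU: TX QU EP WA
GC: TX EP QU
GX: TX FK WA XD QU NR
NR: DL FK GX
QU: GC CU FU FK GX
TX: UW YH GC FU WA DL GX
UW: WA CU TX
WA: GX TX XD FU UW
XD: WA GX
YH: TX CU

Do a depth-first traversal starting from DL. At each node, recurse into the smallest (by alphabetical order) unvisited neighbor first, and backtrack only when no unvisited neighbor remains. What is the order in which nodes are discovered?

DL, NR, FK, EP, FU, QU, CU, UW, TX, GC, GX, WA, XD, YH

Visit DL
DL → NR
NR → FK
FK → EP
EP → FU
FU → QU
QU → CU
CU → UW
UW → TX
TX → GC
TX → GX
GX → WA
WA → XD
TX → YH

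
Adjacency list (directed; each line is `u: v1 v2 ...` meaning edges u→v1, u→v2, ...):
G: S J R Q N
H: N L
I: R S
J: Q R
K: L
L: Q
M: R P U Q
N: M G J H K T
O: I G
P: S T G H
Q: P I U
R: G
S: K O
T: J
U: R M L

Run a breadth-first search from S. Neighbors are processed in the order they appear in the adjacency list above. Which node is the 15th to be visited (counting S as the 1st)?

T

Visit S; enqueue K, O → queue [K, O]
Visit K; enqueue L → queue [O, L]
Visit O; enqueue I, G → queue [L, I, G]
Visit L; enqueue Q → queue [I, G, Q]
Visit I; enqueue R → queue [G, Q, R]
Visit G; enqueue J, N → queue [Q, R, J, N]
Visit Q; enqueue P, U → queue [R, J, N, P, U]
Visit R → queue [J, N, P, U]
Visit J → queue [N, P, U]
Visit N; enqueue M, H, T → queue [P, U, M, H, T]
Visit P → queue [U, M, H, T]
Visit U → queue [M, H, T]
Visit M → queue [H, T]
Visit H → queue [T]
Visit T → queue []

Visit order: S, K, O, L, I, G, Q, R, J, N, P, U, M, H, T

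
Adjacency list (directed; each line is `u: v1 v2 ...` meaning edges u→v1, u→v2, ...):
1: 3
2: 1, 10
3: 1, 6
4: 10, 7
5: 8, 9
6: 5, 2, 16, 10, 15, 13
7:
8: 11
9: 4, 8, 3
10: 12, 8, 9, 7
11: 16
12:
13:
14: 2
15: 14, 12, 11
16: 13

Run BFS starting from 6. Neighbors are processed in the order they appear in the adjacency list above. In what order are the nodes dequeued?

6 → 5 → 2 → 16 → 10 → 15 → 13 → 8 → 9 → 1 → 12 → 7 → 14 → 11 → 4 → 3

Visit 6; enqueue 5, 2, 16, 10, 15, 13 → queue [5, 2, 16, 10, 15, 13]
Visit 5; enqueue 8, 9 → queue [2, 16, 10, 15, 13, 8, 9]
Visit 2; enqueue 1 → queue [16, 10, 15, 13, 8, 9, 1]
Visit 16 → queue [10, 15, 13, 8, 9, 1]
Visit 10; enqueue 12, 7 → queue [15, 13, 8, 9, 1, 12, 7]
Visit 15; enqueue 14, 11 → queue [13, 8, 9, 1, 12, 7, 14, 11]
Visit 13 → queue [8, 9, 1, 12, 7, 14, 11]
Visit 8 → queue [9, 1, 12, 7, 14, 11]
Visit 9; enqueue 4, 3 → queue [1, 12, 7, 14, 11, 4, 3]
Visit 1 → queue [12, 7, 14, 11, 4, 3]
Visit 12 → queue [7, 14, 11, 4, 3]
Visit 7 → queue [14, 11, 4, 3]
Visit 14 → queue [11, 4, 3]
Visit 11 → queue [4, 3]
Visit 4 → queue [3]
Visit 3 → queue []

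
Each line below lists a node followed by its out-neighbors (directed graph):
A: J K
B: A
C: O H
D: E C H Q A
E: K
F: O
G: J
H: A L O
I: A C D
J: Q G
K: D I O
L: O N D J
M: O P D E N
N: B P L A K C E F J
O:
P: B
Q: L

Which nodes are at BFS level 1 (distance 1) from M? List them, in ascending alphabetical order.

D, E, N, O, P

Level 0: M
Level 1: D, E, N, O, P
Level 2: A, B, C, F, H, J, K, L, Q
Level 3: G, I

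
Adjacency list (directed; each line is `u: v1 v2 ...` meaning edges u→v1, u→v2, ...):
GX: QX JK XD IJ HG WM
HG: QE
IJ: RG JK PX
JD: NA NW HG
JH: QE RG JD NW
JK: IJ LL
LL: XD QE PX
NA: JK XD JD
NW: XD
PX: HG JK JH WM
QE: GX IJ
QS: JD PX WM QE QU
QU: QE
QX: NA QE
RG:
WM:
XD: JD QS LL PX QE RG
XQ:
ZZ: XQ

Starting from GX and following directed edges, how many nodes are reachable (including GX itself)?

BFS from GX visits: GX, QX, JK, XD, IJ, HG, WM, NA, QE, LL, JD, QS, PX, RG, NW, QU, JH
Reachable nodes: 17 of 19 total.

17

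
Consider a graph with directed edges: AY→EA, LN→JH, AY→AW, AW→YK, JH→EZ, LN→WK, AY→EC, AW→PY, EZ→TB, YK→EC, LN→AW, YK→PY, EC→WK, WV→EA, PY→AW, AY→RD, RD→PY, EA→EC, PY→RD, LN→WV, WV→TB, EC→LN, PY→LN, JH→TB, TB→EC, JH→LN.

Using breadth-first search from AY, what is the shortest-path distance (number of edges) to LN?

2

Level 0: AY
Level 1: AW, EA, EC, RD
Level 2: LN, PY, WK, YK
Level 3: JH, WV
Level 4: EZ, TB
LN first appears at level 2.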